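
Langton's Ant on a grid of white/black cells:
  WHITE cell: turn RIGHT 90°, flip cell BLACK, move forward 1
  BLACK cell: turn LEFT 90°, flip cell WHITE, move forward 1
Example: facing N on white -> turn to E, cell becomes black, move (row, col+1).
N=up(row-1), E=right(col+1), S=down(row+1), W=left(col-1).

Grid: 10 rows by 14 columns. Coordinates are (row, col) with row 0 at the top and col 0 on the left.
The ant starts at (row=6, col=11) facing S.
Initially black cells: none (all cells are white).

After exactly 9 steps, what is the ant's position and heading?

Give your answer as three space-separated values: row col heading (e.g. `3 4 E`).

Answer: 6 12 E

Derivation:
Step 1: on WHITE (6,11): turn R to W, flip to black, move to (6,10). |black|=1
Step 2: on WHITE (6,10): turn R to N, flip to black, move to (5,10). |black|=2
Step 3: on WHITE (5,10): turn R to E, flip to black, move to (5,11). |black|=3
Step 4: on WHITE (5,11): turn R to S, flip to black, move to (6,11). |black|=4
Step 5: on BLACK (6,11): turn L to E, flip to white, move to (6,12). |black|=3
Step 6: on WHITE (6,12): turn R to S, flip to black, move to (7,12). |black|=4
Step 7: on WHITE (7,12): turn R to W, flip to black, move to (7,11). |black|=5
Step 8: on WHITE (7,11): turn R to N, flip to black, move to (6,11). |black|=6
Step 9: on WHITE (6,11): turn R to E, flip to black, move to (6,12). |black|=7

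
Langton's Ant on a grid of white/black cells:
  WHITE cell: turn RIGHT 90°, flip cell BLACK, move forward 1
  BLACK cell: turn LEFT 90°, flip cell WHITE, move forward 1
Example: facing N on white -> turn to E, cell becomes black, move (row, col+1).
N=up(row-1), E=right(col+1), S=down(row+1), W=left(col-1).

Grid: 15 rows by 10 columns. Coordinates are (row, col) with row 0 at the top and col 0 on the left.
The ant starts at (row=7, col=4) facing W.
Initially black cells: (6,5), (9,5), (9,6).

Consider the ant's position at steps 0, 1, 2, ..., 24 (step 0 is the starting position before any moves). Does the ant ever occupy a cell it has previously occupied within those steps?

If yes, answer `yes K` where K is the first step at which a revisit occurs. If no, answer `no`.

Step 1: on WHITE (7,4): turn R to N, flip to black, move to (6,4). |black|=4 — new cell
Step 2: on WHITE (6,4): turn R to E, flip to black, move to (6,5). |black|=5 — new cell
Step 3: on BLACK (6,5): turn L to N, flip to white, move to (5,5). |black|=4 — new cell
Step 4: on WHITE (5,5): turn R to E, flip to black, move to (5,6). |black|=5 — new cell
Step 5: on WHITE (5,6): turn R to S, flip to black, move to (6,6). |black|=6 — new cell
Step 6: on WHITE (6,6): turn R to W, flip to black, move to (6,5). |black|=7 — REVISIT

Answer: yes 6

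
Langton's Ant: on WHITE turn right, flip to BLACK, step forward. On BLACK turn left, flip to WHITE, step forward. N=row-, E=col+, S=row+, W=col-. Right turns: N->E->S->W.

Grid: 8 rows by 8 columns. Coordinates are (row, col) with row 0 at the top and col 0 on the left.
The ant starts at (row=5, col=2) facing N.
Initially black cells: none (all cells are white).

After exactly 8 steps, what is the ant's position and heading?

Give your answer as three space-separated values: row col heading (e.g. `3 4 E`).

Step 1: on WHITE (5,2): turn R to E, flip to black, move to (5,3). |black|=1
Step 2: on WHITE (5,3): turn R to S, flip to black, move to (6,3). |black|=2
Step 3: on WHITE (6,3): turn R to W, flip to black, move to (6,2). |black|=3
Step 4: on WHITE (6,2): turn R to N, flip to black, move to (5,2). |black|=4
Step 5: on BLACK (5,2): turn L to W, flip to white, move to (5,1). |black|=3
Step 6: on WHITE (5,1): turn R to N, flip to black, move to (4,1). |black|=4
Step 7: on WHITE (4,1): turn R to E, flip to black, move to (4,2). |black|=5
Step 8: on WHITE (4,2): turn R to S, flip to black, move to (5,2). |black|=6

Answer: 5 2 S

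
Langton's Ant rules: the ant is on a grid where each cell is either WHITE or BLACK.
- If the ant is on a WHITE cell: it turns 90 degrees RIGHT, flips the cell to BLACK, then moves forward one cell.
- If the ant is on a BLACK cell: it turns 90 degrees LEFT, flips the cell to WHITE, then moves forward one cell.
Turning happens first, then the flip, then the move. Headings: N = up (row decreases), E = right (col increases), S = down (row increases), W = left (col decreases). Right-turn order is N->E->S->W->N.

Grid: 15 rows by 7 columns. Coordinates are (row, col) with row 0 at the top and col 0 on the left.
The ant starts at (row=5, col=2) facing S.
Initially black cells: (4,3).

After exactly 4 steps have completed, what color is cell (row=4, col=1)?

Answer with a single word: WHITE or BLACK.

Answer: BLACK

Derivation:
Step 1: on WHITE (5,2): turn R to W, flip to black, move to (5,1). |black|=2
Step 2: on WHITE (5,1): turn R to N, flip to black, move to (4,1). |black|=3
Step 3: on WHITE (4,1): turn R to E, flip to black, move to (4,2). |black|=4
Step 4: on WHITE (4,2): turn R to S, flip to black, move to (5,2). |black|=5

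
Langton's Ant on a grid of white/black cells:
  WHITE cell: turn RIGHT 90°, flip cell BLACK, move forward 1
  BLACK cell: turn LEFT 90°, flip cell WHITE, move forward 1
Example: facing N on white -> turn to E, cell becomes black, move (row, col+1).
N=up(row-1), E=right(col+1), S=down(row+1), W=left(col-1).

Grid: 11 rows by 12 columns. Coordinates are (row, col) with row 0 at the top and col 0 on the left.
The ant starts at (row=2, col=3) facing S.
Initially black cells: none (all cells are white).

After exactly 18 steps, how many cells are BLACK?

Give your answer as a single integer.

Step 1: on WHITE (2,3): turn R to W, flip to black, move to (2,2). |black|=1
Step 2: on WHITE (2,2): turn R to N, flip to black, move to (1,2). |black|=2
Step 3: on WHITE (1,2): turn R to E, flip to black, move to (1,3). |black|=3
Step 4: on WHITE (1,3): turn R to S, flip to black, move to (2,3). |black|=4
Step 5: on BLACK (2,3): turn L to E, flip to white, move to (2,4). |black|=3
Step 6: on WHITE (2,4): turn R to S, flip to black, move to (3,4). |black|=4
Step 7: on WHITE (3,4): turn R to W, flip to black, move to (3,3). |black|=5
Step 8: on WHITE (3,3): turn R to N, flip to black, move to (2,3). |black|=6
Step 9: on WHITE (2,3): turn R to E, flip to black, move to (2,4). |black|=7
Step 10: on BLACK (2,4): turn L to N, flip to white, move to (1,4). |black|=6
Step 11: on WHITE (1,4): turn R to E, flip to black, move to (1,5). |black|=7
Step 12: on WHITE (1,5): turn R to S, flip to black, move to (2,5). |black|=8
Step 13: on WHITE (2,5): turn R to W, flip to black, move to (2,4). |black|=9
Step 14: on WHITE (2,4): turn R to N, flip to black, move to (1,4). |black|=10
Step 15: on BLACK (1,4): turn L to W, flip to white, move to (1,3). |black|=9
Step 16: on BLACK (1,3): turn L to S, flip to white, move to (2,3). |black|=8
Step 17: on BLACK (2,3): turn L to E, flip to white, move to (2,4). |black|=7
Step 18: on BLACK (2,4): turn L to N, flip to white, move to (1,4). |black|=6

Answer: 6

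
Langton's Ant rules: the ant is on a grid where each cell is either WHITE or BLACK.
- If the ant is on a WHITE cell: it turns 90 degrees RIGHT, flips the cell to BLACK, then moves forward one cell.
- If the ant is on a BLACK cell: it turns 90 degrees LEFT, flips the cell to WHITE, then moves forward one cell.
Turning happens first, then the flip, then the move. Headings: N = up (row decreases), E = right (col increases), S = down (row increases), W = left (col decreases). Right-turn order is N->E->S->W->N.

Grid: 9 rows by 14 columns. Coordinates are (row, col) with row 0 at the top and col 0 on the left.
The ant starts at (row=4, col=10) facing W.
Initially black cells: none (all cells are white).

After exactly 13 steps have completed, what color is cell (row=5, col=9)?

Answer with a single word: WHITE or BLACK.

Answer: BLACK

Derivation:
Step 1: on WHITE (4,10): turn R to N, flip to black, move to (3,10). |black|=1
Step 2: on WHITE (3,10): turn R to E, flip to black, move to (3,11). |black|=2
Step 3: on WHITE (3,11): turn R to S, flip to black, move to (4,11). |black|=3
Step 4: on WHITE (4,11): turn R to W, flip to black, move to (4,10). |black|=4
Step 5: on BLACK (4,10): turn L to S, flip to white, move to (5,10). |black|=3
Step 6: on WHITE (5,10): turn R to W, flip to black, move to (5,9). |black|=4
Step 7: on WHITE (5,9): turn R to N, flip to black, move to (4,9). |black|=5
Step 8: on WHITE (4,9): turn R to E, flip to black, move to (4,10). |black|=6
Step 9: on WHITE (4,10): turn R to S, flip to black, move to (5,10). |black|=7
Step 10: on BLACK (5,10): turn L to E, flip to white, move to (5,11). |black|=6
Step 11: on WHITE (5,11): turn R to S, flip to black, move to (6,11). |black|=7
Step 12: on WHITE (6,11): turn R to W, flip to black, move to (6,10). |black|=8
Step 13: on WHITE (6,10): turn R to N, flip to black, move to (5,10). |black|=9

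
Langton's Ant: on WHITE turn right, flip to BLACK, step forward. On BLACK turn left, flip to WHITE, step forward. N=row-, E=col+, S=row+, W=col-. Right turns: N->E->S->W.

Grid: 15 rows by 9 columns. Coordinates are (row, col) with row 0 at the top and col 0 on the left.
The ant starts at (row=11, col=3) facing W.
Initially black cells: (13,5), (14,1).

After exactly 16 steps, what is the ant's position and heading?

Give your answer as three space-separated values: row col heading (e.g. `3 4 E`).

Answer: 11 3 W

Derivation:
Step 1: on WHITE (11,3): turn R to N, flip to black, move to (10,3). |black|=3
Step 2: on WHITE (10,3): turn R to E, flip to black, move to (10,4). |black|=4
Step 3: on WHITE (10,4): turn R to S, flip to black, move to (11,4). |black|=5
Step 4: on WHITE (11,4): turn R to W, flip to black, move to (11,3). |black|=6
Step 5: on BLACK (11,3): turn L to S, flip to white, move to (12,3). |black|=5
Step 6: on WHITE (12,3): turn R to W, flip to black, move to (12,2). |black|=6
Step 7: on WHITE (12,2): turn R to N, flip to black, move to (11,2). |black|=7
Step 8: on WHITE (11,2): turn R to E, flip to black, move to (11,3). |black|=8
Step 9: on WHITE (11,3): turn R to S, flip to black, move to (12,3). |black|=9
Step 10: on BLACK (12,3): turn L to E, flip to white, move to (12,4). |black|=8
Step 11: on WHITE (12,4): turn R to S, flip to black, move to (13,4). |black|=9
Step 12: on WHITE (13,4): turn R to W, flip to black, move to (13,3). |black|=10
Step 13: on WHITE (13,3): turn R to N, flip to black, move to (12,3). |black|=11
Step 14: on WHITE (12,3): turn R to E, flip to black, move to (12,4). |black|=12
Step 15: on BLACK (12,4): turn L to N, flip to white, move to (11,4). |black|=11
Step 16: on BLACK (11,4): turn L to W, flip to white, move to (11,3). |black|=10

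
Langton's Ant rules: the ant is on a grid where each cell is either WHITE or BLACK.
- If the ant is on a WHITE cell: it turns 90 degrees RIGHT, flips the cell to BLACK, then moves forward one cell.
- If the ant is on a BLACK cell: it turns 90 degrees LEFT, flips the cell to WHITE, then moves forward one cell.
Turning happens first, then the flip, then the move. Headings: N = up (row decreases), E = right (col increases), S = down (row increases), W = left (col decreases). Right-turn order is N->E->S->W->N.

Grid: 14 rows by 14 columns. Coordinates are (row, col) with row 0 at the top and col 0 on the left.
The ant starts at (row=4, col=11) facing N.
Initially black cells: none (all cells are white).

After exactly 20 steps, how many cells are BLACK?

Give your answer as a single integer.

Step 1: on WHITE (4,11): turn R to E, flip to black, move to (4,12). |black|=1
Step 2: on WHITE (4,12): turn R to S, flip to black, move to (5,12). |black|=2
Step 3: on WHITE (5,12): turn R to W, flip to black, move to (5,11). |black|=3
Step 4: on WHITE (5,11): turn R to N, flip to black, move to (4,11). |black|=4
Step 5: on BLACK (4,11): turn L to W, flip to white, move to (4,10). |black|=3
Step 6: on WHITE (4,10): turn R to N, flip to black, move to (3,10). |black|=4
Step 7: on WHITE (3,10): turn R to E, flip to black, move to (3,11). |black|=5
Step 8: on WHITE (3,11): turn R to S, flip to black, move to (4,11). |black|=6
Step 9: on WHITE (4,11): turn R to W, flip to black, move to (4,10). |black|=7
Step 10: on BLACK (4,10): turn L to S, flip to white, move to (5,10). |black|=6
Step 11: on WHITE (5,10): turn R to W, flip to black, move to (5,9). |black|=7
Step 12: on WHITE (5,9): turn R to N, flip to black, move to (4,9). |black|=8
Step 13: on WHITE (4,9): turn R to E, flip to black, move to (4,10). |black|=9
Step 14: on WHITE (4,10): turn R to S, flip to black, move to (5,10). |black|=10
Step 15: on BLACK (5,10): turn L to E, flip to white, move to (5,11). |black|=9
Step 16: on BLACK (5,11): turn L to N, flip to white, move to (4,11). |black|=8
Step 17: on BLACK (4,11): turn L to W, flip to white, move to (4,10). |black|=7
Step 18: on BLACK (4,10): turn L to S, flip to white, move to (5,10). |black|=6
Step 19: on WHITE (5,10): turn R to W, flip to black, move to (5,9). |black|=7
Step 20: on BLACK (5,9): turn L to S, flip to white, move to (6,9). |black|=6

Answer: 6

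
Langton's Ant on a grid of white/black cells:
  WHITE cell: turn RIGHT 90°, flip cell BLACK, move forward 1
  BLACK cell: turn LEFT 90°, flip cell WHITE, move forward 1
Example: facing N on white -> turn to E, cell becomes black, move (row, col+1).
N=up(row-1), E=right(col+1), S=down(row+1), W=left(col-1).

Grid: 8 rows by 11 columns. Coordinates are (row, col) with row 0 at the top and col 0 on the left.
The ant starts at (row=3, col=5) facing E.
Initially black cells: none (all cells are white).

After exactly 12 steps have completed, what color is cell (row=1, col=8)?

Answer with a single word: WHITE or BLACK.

Answer: WHITE

Derivation:
Step 1: on WHITE (3,5): turn R to S, flip to black, move to (4,5). |black|=1
Step 2: on WHITE (4,5): turn R to W, flip to black, move to (4,4). |black|=2
Step 3: on WHITE (4,4): turn R to N, flip to black, move to (3,4). |black|=3
Step 4: on WHITE (3,4): turn R to E, flip to black, move to (3,5). |black|=4
Step 5: on BLACK (3,5): turn L to N, flip to white, move to (2,5). |black|=3
Step 6: on WHITE (2,5): turn R to E, flip to black, move to (2,6). |black|=4
Step 7: on WHITE (2,6): turn R to S, flip to black, move to (3,6). |black|=5
Step 8: on WHITE (3,6): turn R to W, flip to black, move to (3,5). |black|=6
Step 9: on WHITE (3,5): turn R to N, flip to black, move to (2,5). |black|=7
Step 10: on BLACK (2,5): turn L to W, flip to white, move to (2,4). |black|=6
Step 11: on WHITE (2,4): turn R to N, flip to black, move to (1,4). |black|=7
Step 12: on WHITE (1,4): turn R to E, flip to black, move to (1,5). |black|=8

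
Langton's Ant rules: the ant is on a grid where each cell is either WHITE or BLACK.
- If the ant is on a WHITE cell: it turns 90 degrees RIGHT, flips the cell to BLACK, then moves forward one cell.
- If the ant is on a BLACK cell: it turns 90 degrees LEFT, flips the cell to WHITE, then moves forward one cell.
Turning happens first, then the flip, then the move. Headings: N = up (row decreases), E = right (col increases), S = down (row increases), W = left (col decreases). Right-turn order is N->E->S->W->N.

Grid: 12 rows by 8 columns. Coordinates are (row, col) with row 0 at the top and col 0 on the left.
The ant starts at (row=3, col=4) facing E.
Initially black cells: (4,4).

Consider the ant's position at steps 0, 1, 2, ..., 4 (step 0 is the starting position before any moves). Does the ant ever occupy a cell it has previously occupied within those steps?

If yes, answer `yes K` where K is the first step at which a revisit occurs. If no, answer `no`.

Step 1: on WHITE (3,4): turn R to S, flip to black, move to (4,4). |black|=2 — new cell
Step 2: on BLACK (4,4): turn L to E, flip to white, move to (4,5). |black|=1 — new cell
Step 3: on WHITE (4,5): turn R to S, flip to black, move to (5,5). |black|=2 — new cell
Step 4: on WHITE (5,5): turn R to W, flip to black, move to (5,4). |black|=3 — new cell
No revisit within 4 steps.

Answer: no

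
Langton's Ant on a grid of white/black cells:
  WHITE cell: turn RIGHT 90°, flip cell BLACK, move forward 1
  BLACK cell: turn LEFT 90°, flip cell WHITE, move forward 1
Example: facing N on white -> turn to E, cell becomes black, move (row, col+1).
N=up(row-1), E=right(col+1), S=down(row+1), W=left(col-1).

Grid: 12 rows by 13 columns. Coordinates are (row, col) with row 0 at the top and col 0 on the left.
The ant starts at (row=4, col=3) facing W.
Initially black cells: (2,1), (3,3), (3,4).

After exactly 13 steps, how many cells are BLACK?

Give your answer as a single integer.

Answer: 8

Derivation:
Step 1: on WHITE (4,3): turn R to N, flip to black, move to (3,3). |black|=4
Step 2: on BLACK (3,3): turn L to W, flip to white, move to (3,2). |black|=3
Step 3: on WHITE (3,2): turn R to N, flip to black, move to (2,2). |black|=4
Step 4: on WHITE (2,2): turn R to E, flip to black, move to (2,3). |black|=5
Step 5: on WHITE (2,3): turn R to S, flip to black, move to (3,3). |black|=6
Step 6: on WHITE (3,3): turn R to W, flip to black, move to (3,2). |black|=7
Step 7: on BLACK (3,2): turn L to S, flip to white, move to (4,2). |black|=6
Step 8: on WHITE (4,2): turn R to W, flip to black, move to (4,1). |black|=7
Step 9: on WHITE (4,1): turn R to N, flip to black, move to (3,1). |black|=8
Step 10: on WHITE (3,1): turn R to E, flip to black, move to (3,2). |black|=9
Step 11: on WHITE (3,2): turn R to S, flip to black, move to (4,2). |black|=10
Step 12: on BLACK (4,2): turn L to E, flip to white, move to (4,3). |black|=9
Step 13: on BLACK (4,3): turn L to N, flip to white, move to (3,3). |black|=8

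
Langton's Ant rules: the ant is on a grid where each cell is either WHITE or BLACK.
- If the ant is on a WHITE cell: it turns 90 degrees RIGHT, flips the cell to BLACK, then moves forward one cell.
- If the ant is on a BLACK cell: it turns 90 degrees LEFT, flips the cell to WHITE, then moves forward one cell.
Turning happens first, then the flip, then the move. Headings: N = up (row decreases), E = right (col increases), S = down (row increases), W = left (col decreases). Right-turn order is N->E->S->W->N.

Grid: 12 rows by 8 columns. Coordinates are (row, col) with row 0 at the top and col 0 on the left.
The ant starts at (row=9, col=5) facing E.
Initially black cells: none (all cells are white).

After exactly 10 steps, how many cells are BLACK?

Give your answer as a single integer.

Step 1: on WHITE (9,5): turn R to S, flip to black, move to (10,5). |black|=1
Step 2: on WHITE (10,5): turn R to W, flip to black, move to (10,4). |black|=2
Step 3: on WHITE (10,4): turn R to N, flip to black, move to (9,4). |black|=3
Step 4: on WHITE (9,4): turn R to E, flip to black, move to (9,5). |black|=4
Step 5: on BLACK (9,5): turn L to N, flip to white, move to (8,5). |black|=3
Step 6: on WHITE (8,5): turn R to E, flip to black, move to (8,6). |black|=4
Step 7: on WHITE (8,6): turn R to S, flip to black, move to (9,6). |black|=5
Step 8: on WHITE (9,6): turn R to W, flip to black, move to (9,5). |black|=6
Step 9: on WHITE (9,5): turn R to N, flip to black, move to (8,5). |black|=7
Step 10: on BLACK (8,5): turn L to W, flip to white, move to (8,4). |black|=6

Answer: 6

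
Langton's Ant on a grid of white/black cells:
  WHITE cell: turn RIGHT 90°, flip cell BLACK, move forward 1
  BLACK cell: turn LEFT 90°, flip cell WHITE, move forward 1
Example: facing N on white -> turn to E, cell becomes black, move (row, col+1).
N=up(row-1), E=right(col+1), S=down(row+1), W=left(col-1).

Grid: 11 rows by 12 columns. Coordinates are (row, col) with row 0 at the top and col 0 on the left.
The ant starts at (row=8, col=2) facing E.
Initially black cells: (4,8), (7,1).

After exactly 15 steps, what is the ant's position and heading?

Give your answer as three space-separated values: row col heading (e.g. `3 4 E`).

Step 1: on WHITE (8,2): turn R to S, flip to black, move to (9,2). |black|=3
Step 2: on WHITE (9,2): turn R to W, flip to black, move to (9,1). |black|=4
Step 3: on WHITE (9,1): turn R to N, flip to black, move to (8,1). |black|=5
Step 4: on WHITE (8,1): turn R to E, flip to black, move to (8,2). |black|=6
Step 5: on BLACK (8,2): turn L to N, flip to white, move to (7,2). |black|=5
Step 6: on WHITE (7,2): turn R to E, flip to black, move to (7,3). |black|=6
Step 7: on WHITE (7,3): turn R to S, flip to black, move to (8,3). |black|=7
Step 8: on WHITE (8,3): turn R to W, flip to black, move to (8,2). |black|=8
Step 9: on WHITE (8,2): turn R to N, flip to black, move to (7,2). |black|=9
Step 10: on BLACK (7,2): turn L to W, flip to white, move to (7,1). |black|=8
Step 11: on BLACK (7,1): turn L to S, flip to white, move to (8,1). |black|=7
Step 12: on BLACK (8,1): turn L to E, flip to white, move to (8,2). |black|=6
Step 13: on BLACK (8,2): turn L to N, flip to white, move to (7,2). |black|=5
Step 14: on WHITE (7,2): turn R to E, flip to black, move to (7,3). |black|=6
Step 15: on BLACK (7,3): turn L to N, flip to white, move to (6,3). |black|=5

Answer: 6 3 N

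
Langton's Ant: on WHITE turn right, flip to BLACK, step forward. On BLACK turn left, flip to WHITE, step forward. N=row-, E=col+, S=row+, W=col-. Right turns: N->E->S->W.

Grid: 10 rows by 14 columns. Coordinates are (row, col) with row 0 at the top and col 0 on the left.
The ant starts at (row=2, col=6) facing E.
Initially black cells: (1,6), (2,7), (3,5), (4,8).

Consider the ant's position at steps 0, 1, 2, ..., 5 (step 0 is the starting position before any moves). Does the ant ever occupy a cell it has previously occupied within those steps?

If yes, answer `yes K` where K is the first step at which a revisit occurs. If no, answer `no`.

Answer: no

Derivation:
Step 1: on WHITE (2,6): turn R to S, flip to black, move to (3,6). |black|=5 — new cell
Step 2: on WHITE (3,6): turn R to W, flip to black, move to (3,5). |black|=6 — new cell
Step 3: on BLACK (3,5): turn L to S, flip to white, move to (4,5). |black|=5 — new cell
Step 4: on WHITE (4,5): turn R to W, flip to black, move to (4,4). |black|=6 — new cell
Step 5: on WHITE (4,4): turn R to N, flip to black, move to (3,4). |black|=7 — new cell
No revisit within 5 steps.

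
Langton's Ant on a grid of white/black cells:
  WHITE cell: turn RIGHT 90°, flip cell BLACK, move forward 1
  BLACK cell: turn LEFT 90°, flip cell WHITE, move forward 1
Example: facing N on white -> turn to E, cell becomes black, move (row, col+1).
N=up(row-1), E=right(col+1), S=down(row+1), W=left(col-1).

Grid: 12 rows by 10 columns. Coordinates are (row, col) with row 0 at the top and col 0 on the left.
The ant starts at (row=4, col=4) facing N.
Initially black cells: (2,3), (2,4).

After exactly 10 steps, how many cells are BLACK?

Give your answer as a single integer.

Answer: 8

Derivation:
Step 1: on WHITE (4,4): turn R to E, flip to black, move to (4,5). |black|=3
Step 2: on WHITE (4,5): turn R to S, flip to black, move to (5,5). |black|=4
Step 3: on WHITE (5,5): turn R to W, flip to black, move to (5,4). |black|=5
Step 4: on WHITE (5,4): turn R to N, flip to black, move to (4,4). |black|=6
Step 5: on BLACK (4,4): turn L to W, flip to white, move to (4,3). |black|=5
Step 6: on WHITE (4,3): turn R to N, flip to black, move to (3,3). |black|=6
Step 7: on WHITE (3,3): turn R to E, flip to black, move to (3,4). |black|=7
Step 8: on WHITE (3,4): turn R to S, flip to black, move to (4,4). |black|=8
Step 9: on WHITE (4,4): turn R to W, flip to black, move to (4,3). |black|=9
Step 10: on BLACK (4,3): turn L to S, flip to white, move to (5,3). |black|=8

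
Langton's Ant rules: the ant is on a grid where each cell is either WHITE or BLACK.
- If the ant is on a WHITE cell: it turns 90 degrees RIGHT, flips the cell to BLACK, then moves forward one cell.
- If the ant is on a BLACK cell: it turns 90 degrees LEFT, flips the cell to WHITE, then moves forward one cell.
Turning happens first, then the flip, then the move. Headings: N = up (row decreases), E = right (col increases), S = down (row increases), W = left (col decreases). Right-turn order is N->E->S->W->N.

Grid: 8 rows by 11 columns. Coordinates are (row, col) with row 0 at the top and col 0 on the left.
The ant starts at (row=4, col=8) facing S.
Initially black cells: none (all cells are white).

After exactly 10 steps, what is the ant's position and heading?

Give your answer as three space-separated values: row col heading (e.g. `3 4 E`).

Answer: 3 9 N

Derivation:
Step 1: on WHITE (4,8): turn R to W, flip to black, move to (4,7). |black|=1
Step 2: on WHITE (4,7): turn R to N, flip to black, move to (3,7). |black|=2
Step 3: on WHITE (3,7): turn R to E, flip to black, move to (3,8). |black|=3
Step 4: on WHITE (3,8): turn R to S, flip to black, move to (4,8). |black|=4
Step 5: on BLACK (4,8): turn L to E, flip to white, move to (4,9). |black|=3
Step 6: on WHITE (4,9): turn R to S, flip to black, move to (5,9). |black|=4
Step 7: on WHITE (5,9): turn R to W, flip to black, move to (5,8). |black|=5
Step 8: on WHITE (5,8): turn R to N, flip to black, move to (4,8). |black|=6
Step 9: on WHITE (4,8): turn R to E, flip to black, move to (4,9). |black|=7
Step 10: on BLACK (4,9): turn L to N, flip to white, move to (3,9). |black|=6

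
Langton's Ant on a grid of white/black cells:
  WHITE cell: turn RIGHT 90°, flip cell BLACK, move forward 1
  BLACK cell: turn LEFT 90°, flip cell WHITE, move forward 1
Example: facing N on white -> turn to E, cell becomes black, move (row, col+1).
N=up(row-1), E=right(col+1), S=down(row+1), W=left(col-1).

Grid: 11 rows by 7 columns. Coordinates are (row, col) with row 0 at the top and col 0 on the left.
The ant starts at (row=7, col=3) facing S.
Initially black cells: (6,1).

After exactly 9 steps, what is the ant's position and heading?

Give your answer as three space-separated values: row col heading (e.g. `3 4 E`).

Step 1: on WHITE (7,3): turn R to W, flip to black, move to (7,2). |black|=2
Step 2: on WHITE (7,2): turn R to N, flip to black, move to (6,2). |black|=3
Step 3: on WHITE (6,2): turn R to E, flip to black, move to (6,3). |black|=4
Step 4: on WHITE (6,3): turn R to S, flip to black, move to (7,3). |black|=5
Step 5: on BLACK (7,3): turn L to E, flip to white, move to (7,4). |black|=4
Step 6: on WHITE (7,4): turn R to S, flip to black, move to (8,4). |black|=5
Step 7: on WHITE (8,4): turn R to W, flip to black, move to (8,3). |black|=6
Step 8: on WHITE (8,3): turn R to N, flip to black, move to (7,3). |black|=7
Step 9: on WHITE (7,3): turn R to E, flip to black, move to (7,4). |black|=8

Answer: 7 4 E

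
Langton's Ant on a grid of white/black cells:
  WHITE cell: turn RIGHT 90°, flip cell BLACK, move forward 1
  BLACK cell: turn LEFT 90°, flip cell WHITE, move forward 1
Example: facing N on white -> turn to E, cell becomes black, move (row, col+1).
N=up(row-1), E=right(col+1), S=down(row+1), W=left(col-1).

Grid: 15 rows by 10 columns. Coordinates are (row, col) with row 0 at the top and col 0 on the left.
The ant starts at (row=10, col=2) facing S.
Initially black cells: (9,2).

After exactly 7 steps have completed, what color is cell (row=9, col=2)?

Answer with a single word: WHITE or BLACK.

Answer: WHITE

Derivation:
Step 1: on WHITE (10,2): turn R to W, flip to black, move to (10,1). |black|=2
Step 2: on WHITE (10,1): turn R to N, flip to black, move to (9,1). |black|=3
Step 3: on WHITE (9,1): turn R to E, flip to black, move to (9,2). |black|=4
Step 4: on BLACK (9,2): turn L to N, flip to white, move to (8,2). |black|=3
Step 5: on WHITE (8,2): turn R to E, flip to black, move to (8,3). |black|=4
Step 6: on WHITE (8,3): turn R to S, flip to black, move to (9,3). |black|=5
Step 7: on WHITE (9,3): turn R to W, flip to black, move to (9,2). |black|=6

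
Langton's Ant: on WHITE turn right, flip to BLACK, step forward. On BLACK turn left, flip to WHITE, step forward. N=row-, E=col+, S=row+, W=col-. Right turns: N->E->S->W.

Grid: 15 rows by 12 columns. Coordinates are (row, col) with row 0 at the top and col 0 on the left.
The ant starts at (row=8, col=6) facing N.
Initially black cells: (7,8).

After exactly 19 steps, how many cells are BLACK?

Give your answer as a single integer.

Step 1: on WHITE (8,6): turn R to E, flip to black, move to (8,7). |black|=2
Step 2: on WHITE (8,7): turn R to S, flip to black, move to (9,7). |black|=3
Step 3: on WHITE (9,7): turn R to W, flip to black, move to (9,6). |black|=4
Step 4: on WHITE (9,6): turn R to N, flip to black, move to (8,6). |black|=5
Step 5: on BLACK (8,6): turn L to W, flip to white, move to (8,5). |black|=4
Step 6: on WHITE (8,5): turn R to N, flip to black, move to (7,5). |black|=5
Step 7: on WHITE (7,5): turn R to E, flip to black, move to (7,6). |black|=6
Step 8: on WHITE (7,6): turn R to S, flip to black, move to (8,6). |black|=7
Step 9: on WHITE (8,6): turn R to W, flip to black, move to (8,5). |black|=8
Step 10: on BLACK (8,5): turn L to S, flip to white, move to (9,5). |black|=7
Step 11: on WHITE (9,5): turn R to W, flip to black, move to (9,4). |black|=8
Step 12: on WHITE (9,4): turn R to N, flip to black, move to (8,4). |black|=9
Step 13: on WHITE (8,4): turn R to E, flip to black, move to (8,5). |black|=10
Step 14: on WHITE (8,5): turn R to S, flip to black, move to (9,5). |black|=11
Step 15: on BLACK (9,5): turn L to E, flip to white, move to (9,6). |black|=10
Step 16: on BLACK (9,6): turn L to N, flip to white, move to (8,6). |black|=9
Step 17: on BLACK (8,6): turn L to W, flip to white, move to (8,5). |black|=8
Step 18: on BLACK (8,5): turn L to S, flip to white, move to (9,5). |black|=7
Step 19: on WHITE (9,5): turn R to W, flip to black, move to (9,4). |black|=8

Answer: 8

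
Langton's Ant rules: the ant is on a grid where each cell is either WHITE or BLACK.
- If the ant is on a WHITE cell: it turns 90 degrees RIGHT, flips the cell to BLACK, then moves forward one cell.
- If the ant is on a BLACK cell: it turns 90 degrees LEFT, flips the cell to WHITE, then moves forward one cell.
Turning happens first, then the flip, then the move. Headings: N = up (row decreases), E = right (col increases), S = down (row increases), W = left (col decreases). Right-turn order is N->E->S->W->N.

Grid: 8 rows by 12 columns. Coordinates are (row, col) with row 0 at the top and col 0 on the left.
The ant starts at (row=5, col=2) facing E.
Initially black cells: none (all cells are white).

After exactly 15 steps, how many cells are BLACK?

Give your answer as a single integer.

Step 1: on WHITE (5,2): turn R to S, flip to black, move to (6,2). |black|=1
Step 2: on WHITE (6,2): turn R to W, flip to black, move to (6,1). |black|=2
Step 3: on WHITE (6,1): turn R to N, flip to black, move to (5,1). |black|=3
Step 4: on WHITE (5,1): turn R to E, flip to black, move to (5,2). |black|=4
Step 5: on BLACK (5,2): turn L to N, flip to white, move to (4,2). |black|=3
Step 6: on WHITE (4,2): turn R to E, flip to black, move to (4,3). |black|=4
Step 7: on WHITE (4,3): turn R to S, flip to black, move to (5,3). |black|=5
Step 8: on WHITE (5,3): turn R to W, flip to black, move to (5,2). |black|=6
Step 9: on WHITE (5,2): turn R to N, flip to black, move to (4,2). |black|=7
Step 10: on BLACK (4,2): turn L to W, flip to white, move to (4,1). |black|=6
Step 11: on WHITE (4,1): turn R to N, flip to black, move to (3,1). |black|=7
Step 12: on WHITE (3,1): turn R to E, flip to black, move to (3,2). |black|=8
Step 13: on WHITE (3,2): turn R to S, flip to black, move to (4,2). |black|=9
Step 14: on WHITE (4,2): turn R to W, flip to black, move to (4,1). |black|=10
Step 15: on BLACK (4,1): turn L to S, flip to white, move to (5,1). |black|=9

Answer: 9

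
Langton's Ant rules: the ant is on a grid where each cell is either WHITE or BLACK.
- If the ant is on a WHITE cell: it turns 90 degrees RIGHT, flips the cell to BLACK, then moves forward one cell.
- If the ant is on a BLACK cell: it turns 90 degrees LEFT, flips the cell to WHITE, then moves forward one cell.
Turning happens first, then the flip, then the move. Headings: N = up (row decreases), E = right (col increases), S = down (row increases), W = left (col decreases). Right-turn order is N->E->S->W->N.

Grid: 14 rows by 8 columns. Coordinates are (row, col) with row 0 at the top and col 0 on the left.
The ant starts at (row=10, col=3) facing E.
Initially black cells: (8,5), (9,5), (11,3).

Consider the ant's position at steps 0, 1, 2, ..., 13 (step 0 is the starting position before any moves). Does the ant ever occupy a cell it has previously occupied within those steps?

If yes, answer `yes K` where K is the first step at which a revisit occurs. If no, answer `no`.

Answer: yes 5

Derivation:
Step 1: on WHITE (10,3): turn R to S, flip to black, move to (11,3). |black|=4 — new cell
Step 2: on BLACK (11,3): turn L to E, flip to white, move to (11,4). |black|=3 — new cell
Step 3: on WHITE (11,4): turn R to S, flip to black, move to (12,4). |black|=4 — new cell
Step 4: on WHITE (12,4): turn R to W, flip to black, move to (12,3). |black|=5 — new cell
Step 5: on WHITE (12,3): turn R to N, flip to black, move to (11,3). |black|=6 — REVISIT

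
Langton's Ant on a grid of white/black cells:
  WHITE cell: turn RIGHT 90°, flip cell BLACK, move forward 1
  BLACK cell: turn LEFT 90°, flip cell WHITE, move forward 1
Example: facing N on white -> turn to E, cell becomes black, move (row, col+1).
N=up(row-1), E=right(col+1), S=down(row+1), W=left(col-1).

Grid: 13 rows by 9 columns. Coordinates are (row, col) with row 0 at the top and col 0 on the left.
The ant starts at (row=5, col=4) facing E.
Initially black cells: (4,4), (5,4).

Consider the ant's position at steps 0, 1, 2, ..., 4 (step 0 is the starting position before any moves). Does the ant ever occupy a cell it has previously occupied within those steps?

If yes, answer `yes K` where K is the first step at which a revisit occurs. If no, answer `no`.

Step 1: on BLACK (5,4): turn L to N, flip to white, move to (4,4). |black|=1 — new cell
Step 2: on BLACK (4,4): turn L to W, flip to white, move to (4,3). |black|=0 — new cell
Step 3: on WHITE (4,3): turn R to N, flip to black, move to (3,3). |black|=1 — new cell
Step 4: on WHITE (3,3): turn R to E, flip to black, move to (3,4). |black|=2 — new cell
No revisit within 4 steps.

Answer: no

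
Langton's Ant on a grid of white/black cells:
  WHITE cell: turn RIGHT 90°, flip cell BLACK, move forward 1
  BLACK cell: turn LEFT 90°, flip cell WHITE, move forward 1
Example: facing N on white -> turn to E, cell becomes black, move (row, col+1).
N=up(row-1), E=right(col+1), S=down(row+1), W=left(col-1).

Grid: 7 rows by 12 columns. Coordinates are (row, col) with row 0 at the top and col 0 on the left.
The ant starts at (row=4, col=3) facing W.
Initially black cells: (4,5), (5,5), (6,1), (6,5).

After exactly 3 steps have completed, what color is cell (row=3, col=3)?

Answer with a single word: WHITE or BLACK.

Answer: BLACK

Derivation:
Step 1: on WHITE (4,3): turn R to N, flip to black, move to (3,3). |black|=5
Step 2: on WHITE (3,3): turn R to E, flip to black, move to (3,4). |black|=6
Step 3: on WHITE (3,4): turn R to S, flip to black, move to (4,4). |black|=7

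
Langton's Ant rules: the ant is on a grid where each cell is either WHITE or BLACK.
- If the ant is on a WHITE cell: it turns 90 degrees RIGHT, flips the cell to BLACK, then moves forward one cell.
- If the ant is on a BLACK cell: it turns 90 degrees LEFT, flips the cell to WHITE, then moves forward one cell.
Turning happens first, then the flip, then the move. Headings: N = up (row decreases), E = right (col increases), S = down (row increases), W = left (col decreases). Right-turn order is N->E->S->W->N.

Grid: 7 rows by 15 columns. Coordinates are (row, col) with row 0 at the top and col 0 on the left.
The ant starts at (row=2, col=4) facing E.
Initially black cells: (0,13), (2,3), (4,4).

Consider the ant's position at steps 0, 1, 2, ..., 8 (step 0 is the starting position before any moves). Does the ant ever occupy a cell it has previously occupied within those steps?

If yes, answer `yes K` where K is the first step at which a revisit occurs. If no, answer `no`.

Answer: yes 7

Derivation:
Step 1: on WHITE (2,4): turn R to S, flip to black, move to (3,4). |black|=4 — new cell
Step 2: on WHITE (3,4): turn R to W, flip to black, move to (3,3). |black|=5 — new cell
Step 3: on WHITE (3,3): turn R to N, flip to black, move to (2,3). |black|=6 — new cell
Step 4: on BLACK (2,3): turn L to W, flip to white, move to (2,2). |black|=5 — new cell
Step 5: on WHITE (2,2): turn R to N, flip to black, move to (1,2). |black|=6 — new cell
Step 6: on WHITE (1,2): turn R to E, flip to black, move to (1,3). |black|=7 — new cell
Step 7: on WHITE (1,3): turn R to S, flip to black, move to (2,3). |black|=8 — REVISIT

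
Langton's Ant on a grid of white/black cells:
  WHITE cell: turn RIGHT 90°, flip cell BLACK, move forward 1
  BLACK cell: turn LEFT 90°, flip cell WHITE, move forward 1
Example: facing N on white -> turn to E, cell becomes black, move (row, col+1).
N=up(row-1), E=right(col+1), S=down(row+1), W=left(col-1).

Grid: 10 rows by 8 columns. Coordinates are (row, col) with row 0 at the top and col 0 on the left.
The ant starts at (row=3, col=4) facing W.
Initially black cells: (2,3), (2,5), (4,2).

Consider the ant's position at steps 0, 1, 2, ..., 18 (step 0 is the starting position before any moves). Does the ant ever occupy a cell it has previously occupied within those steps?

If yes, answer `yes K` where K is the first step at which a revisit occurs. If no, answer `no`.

Answer: yes 6

Derivation:
Step 1: on WHITE (3,4): turn R to N, flip to black, move to (2,4). |black|=4 — new cell
Step 2: on WHITE (2,4): turn R to E, flip to black, move to (2,5). |black|=5 — new cell
Step 3: on BLACK (2,5): turn L to N, flip to white, move to (1,5). |black|=4 — new cell
Step 4: on WHITE (1,5): turn R to E, flip to black, move to (1,6). |black|=5 — new cell
Step 5: on WHITE (1,6): turn R to S, flip to black, move to (2,6). |black|=6 — new cell
Step 6: on WHITE (2,6): turn R to W, flip to black, move to (2,5). |black|=7 — REVISIT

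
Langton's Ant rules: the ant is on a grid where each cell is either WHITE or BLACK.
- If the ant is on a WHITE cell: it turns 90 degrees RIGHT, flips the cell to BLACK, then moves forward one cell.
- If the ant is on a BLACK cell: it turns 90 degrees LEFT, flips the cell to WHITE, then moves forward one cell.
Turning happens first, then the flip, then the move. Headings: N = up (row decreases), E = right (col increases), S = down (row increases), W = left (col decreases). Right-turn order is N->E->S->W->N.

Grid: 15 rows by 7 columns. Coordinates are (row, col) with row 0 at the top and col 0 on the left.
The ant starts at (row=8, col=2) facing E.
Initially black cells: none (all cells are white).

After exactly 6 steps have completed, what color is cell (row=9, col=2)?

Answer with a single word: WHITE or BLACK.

Step 1: on WHITE (8,2): turn R to S, flip to black, move to (9,2). |black|=1
Step 2: on WHITE (9,2): turn R to W, flip to black, move to (9,1). |black|=2
Step 3: on WHITE (9,1): turn R to N, flip to black, move to (8,1). |black|=3
Step 4: on WHITE (8,1): turn R to E, flip to black, move to (8,2). |black|=4
Step 5: on BLACK (8,2): turn L to N, flip to white, move to (7,2). |black|=3
Step 6: on WHITE (7,2): turn R to E, flip to black, move to (7,3). |black|=4

Answer: BLACK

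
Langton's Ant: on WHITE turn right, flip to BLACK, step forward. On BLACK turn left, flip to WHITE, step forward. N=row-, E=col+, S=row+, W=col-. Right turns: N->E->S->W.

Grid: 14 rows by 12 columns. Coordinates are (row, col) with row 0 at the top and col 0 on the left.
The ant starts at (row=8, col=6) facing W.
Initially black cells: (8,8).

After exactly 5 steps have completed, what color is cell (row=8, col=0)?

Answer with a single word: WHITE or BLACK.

Step 1: on WHITE (8,6): turn R to N, flip to black, move to (7,6). |black|=2
Step 2: on WHITE (7,6): turn R to E, flip to black, move to (7,7). |black|=3
Step 3: on WHITE (7,7): turn R to S, flip to black, move to (8,7). |black|=4
Step 4: on WHITE (8,7): turn R to W, flip to black, move to (8,6). |black|=5
Step 5: on BLACK (8,6): turn L to S, flip to white, move to (9,6). |black|=4

Answer: WHITE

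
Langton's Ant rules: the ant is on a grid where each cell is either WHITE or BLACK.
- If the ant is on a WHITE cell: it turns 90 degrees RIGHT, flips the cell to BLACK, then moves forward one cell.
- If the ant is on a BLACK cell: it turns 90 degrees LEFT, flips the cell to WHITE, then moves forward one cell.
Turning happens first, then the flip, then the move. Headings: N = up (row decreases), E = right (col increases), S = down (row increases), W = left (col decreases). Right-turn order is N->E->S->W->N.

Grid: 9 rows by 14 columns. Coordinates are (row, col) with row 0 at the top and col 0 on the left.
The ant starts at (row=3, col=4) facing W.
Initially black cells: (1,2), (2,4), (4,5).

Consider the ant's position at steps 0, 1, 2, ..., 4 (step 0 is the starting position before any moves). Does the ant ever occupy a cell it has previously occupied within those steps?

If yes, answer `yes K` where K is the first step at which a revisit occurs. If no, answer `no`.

Answer: no

Derivation:
Step 1: on WHITE (3,4): turn R to N, flip to black, move to (2,4). |black|=4 — new cell
Step 2: on BLACK (2,4): turn L to W, flip to white, move to (2,3). |black|=3 — new cell
Step 3: on WHITE (2,3): turn R to N, flip to black, move to (1,3). |black|=4 — new cell
Step 4: on WHITE (1,3): turn R to E, flip to black, move to (1,4). |black|=5 — new cell
No revisit within 4 steps.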